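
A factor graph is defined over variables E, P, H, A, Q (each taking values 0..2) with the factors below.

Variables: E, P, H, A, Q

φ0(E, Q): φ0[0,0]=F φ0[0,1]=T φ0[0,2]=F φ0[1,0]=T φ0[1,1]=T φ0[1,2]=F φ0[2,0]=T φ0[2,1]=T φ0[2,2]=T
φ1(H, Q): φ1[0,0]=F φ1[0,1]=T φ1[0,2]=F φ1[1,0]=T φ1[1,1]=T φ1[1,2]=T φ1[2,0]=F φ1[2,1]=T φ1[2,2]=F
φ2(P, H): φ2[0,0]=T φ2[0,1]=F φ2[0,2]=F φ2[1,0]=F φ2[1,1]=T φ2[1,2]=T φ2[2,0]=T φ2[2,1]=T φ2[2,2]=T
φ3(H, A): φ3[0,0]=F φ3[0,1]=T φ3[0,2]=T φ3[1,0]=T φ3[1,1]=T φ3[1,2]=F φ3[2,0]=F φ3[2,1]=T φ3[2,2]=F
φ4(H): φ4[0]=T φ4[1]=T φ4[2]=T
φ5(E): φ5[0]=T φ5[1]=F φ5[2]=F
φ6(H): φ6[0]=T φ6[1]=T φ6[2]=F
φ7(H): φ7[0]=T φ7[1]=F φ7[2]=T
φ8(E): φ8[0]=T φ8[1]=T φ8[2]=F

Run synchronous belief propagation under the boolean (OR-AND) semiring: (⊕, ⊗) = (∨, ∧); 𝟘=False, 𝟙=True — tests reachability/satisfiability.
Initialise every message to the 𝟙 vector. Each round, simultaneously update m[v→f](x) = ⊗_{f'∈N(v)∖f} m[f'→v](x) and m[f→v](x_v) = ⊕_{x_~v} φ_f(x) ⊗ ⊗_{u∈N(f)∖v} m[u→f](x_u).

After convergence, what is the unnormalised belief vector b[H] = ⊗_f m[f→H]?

b[H] = [T, F, F]

init: all messages = 𝟙 over 3 values
r1 m[φ0→E] = [T, T, T]
r1 m[φ0→Q] = [T, T, T]
r1 m[φ1→H] = [T, T, T]
r1 m[φ1→Q] = [T, T, T]
r1 m[φ2→P] = [T, T, T]
r1 m[φ2→H] = [T, T, T]
r1 m[φ3→H] = [T, T, T]
r1 m[φ3→A] = [T, T, T]
r1 m[φ4→H] = [T, T, T]
r1 m[φ5→E] = [T, F, F]
r1 m[φ6→H] = [T, T, F]
r1 m[φ7→H] = [T, F, T]
r1 m[φ8→E] = [T, T, F]
r1 m[E→φ0] = [T, T, T]
r1 m[E→φ5] = [T, T, T]
r1 m[E→φ8] = [T, T, T]
r1 m[P→φ2] = [T, T, T]
r1 m[H→φ1] = [T, T, T]
r1 m[H→φ2] = [T, T, T]
r1 m[H→φ3] = [T, T, T]
r1 m[H→φ4] = [T, T, T]
r1 m[H→φ6] = [T, T, T]
r1 m[H→φ7] = [T, T, T]
r1 m[A→φ3] = [T, T, T]
r1 m[Q→φ0] = [T, T, T]
r1 m[Q→φ1] = [T, T, T]
r2 m[φ0→E] = [T, T, T]
r2 m[φ0→Q] = [T, T, T]
r2 m[φ1→H] = [T, T, T]
r2 m[φ1→Q] = [T, T, T]
r2 m[φ2→P] = [T, T, T]
r2 m[φ2→H] = [T, T, T]
r2 m[φ3→H] = [T, T, T]
r2 m[φ3→A] = [T, T, T]
r2 m[φ4→H] = [T, T, T]
r2 m[φ5→E] = [T, F, F]
r2 m[φ6→H] = [T, T, F]
r2 m[φ7→H] = [T, F, T]
r2 m[φ8→E] = [T, T, F]
r2 m[E→φ0] = [T, F, F]
r2 m[E→φ5] = [T, T, F]
r2 m[E→φ8] = [T, F, F]
r2 m[P→φ2] = [T, T, T]
r2 m[H→φ1] = [T, F, F]
r2 m[H→φ2] = [T, F, F]
r2 m[H→φ3] = [T, F, F]
r2 m[H→φ4] = [T, F, F]
r2 m[H→φ6] = [T, F, T]
r2 m[H→φ7] = [T, T, F]
r2 m[A→φ3] = [T, T, T]
r2 m[Q→φ0] = [T, T, T]
r2 m[Q→φ1] = [T, T, T]
r3 m[φ0→E] = [T, T, T]
r3 m[φ0→Q] = [F, T, F]
r3 m[φ1→H] = [T, T, T]
r3 m[φ1→Q] = [F, T, F]
r3 m[φ2→P] = [T, F, T]
r3 m[φ2→H] = [T, T, T]
r3 m[φ3→H] = [T, T, T]
r3 m[φ3→A] = [F, T, T]
r3 m[φ4→H] = [T, T, T]
r3 m[φ5→E] = [T, F, F]
r3 m[φ6→H] = [T, T, F]
r3 m[φ7→H] = [T, F, T]
r3 m[φ8→E] = [T, T, F]
r3 m[E→φ0] = [T, F, F]
r3 m[E→φ5] = [T, T, F]
r3 m[E→φ8] = [T, F, F]
r3 m[P→φ2] = [T, T, T]
r3 m[H→φ1] = [T, F, F]
r3 m[H→φ2] = [T, F, F]
r3 m[H→φ3] = [T, F, F]
r3 m[H→φ4] = [T, F, F]
r3 m[H→φ6] = [T, F, T]
r3 m[H→φ7] = [T, T, F]
r3 m[A→φ3] = [T, T, T]
r3 m[Q→φ0] = [T, T, T]
r3 m[Q→φ1] = [T, T, T]
r4 m[φ0→E] = [T, T, T]
r4 m[φ0→Q] = [F, T, F]
r4 m[φ1→H] = [T, T, T]
r4 m[φ1→Q] = [F, T, F]
r4 m[φ2→P] = [T, F, T]
r4 m[φ2→H] = [T, T, T]
r4 m[φ3→H] = [T, T, T]
r4 m[φ3→A] = [F, T, T]
r4 m[φ4→H] = [T, T, T]
r4 m[φ5→E] = [T, F, F]
r4 m[φ6→H] = [T, T, F]
r4 m[φ7→H] = [T, F, T]
r4 m[φ8→E] = [T, T, F]
r4 m[E→φ0] = [T, F, F]
r4 m[E→φ5] = [T, T, F]
r4 m[E→φ8] = [T, F, F]
r4 m[P→φ2] = [T, T, T]
r4 m[H→φ1] = [T, F, F]
r4 m[H→φ2] = [T, F, F]
r4 m[H→φ3] = [T, F, F]
r4 m[H→φ4] = [T, F, F]
r4 m[H→φ6] = [T, F, T]
r4 m[H→φ7] = [T, T, F]
r4 m[A→φ3] = [T, T, T]
r4 m[Q→φ0] = [F, T, F]
r4 m[Q→φ1] = [F, T, F]
r5 m[φ0→E] = [T, T, T]
r5 m[φ0→Q] = [F, T, F]
r5 m[φ1→H] = [T, T, T]
r5 m[φ1→Q] = [F, T, F]
r5 m[φ2→P] = [T, F, T]
r5 m[φ2→H] = [T, T, T]
r5 m[φ3→H] = [T, T, T]
r5 m[φ3→A] = [F, T, T]
r5 m[φ4→H] = [T, T, T]
r5 m[φ5→E] = [T, F, F]
r5 m[φ6→H] = [T, T, F]
r5 m[φ7→H] = [T, F, T]
r5 m[φ8→E] = [T, T, F]
r5 m[E→φ0] = [T, F, F]
r5 m[E→φ5] = [T, T, F]
r5 m[E→φ8] = [T, F, F]
r5 m[P→φ2] = [T, T, T]
r5 m[H→φ1] = [T, F, F]
r5 m[H→φ2] = [T, F, F]
r5 m[H→φ3] = [T, F, F]
r5 m[H→φ4] = [T, F, F]
r5 m[H→φ6] = [T, F, T]
r5 m[H→φ7] = [T, T, F]
r5 m[A→φ3] = [T, T, T]
r5 m[Q→φ0] = [F, T, F]
r5 m[Q→φ1] = [F, T, F]
fixed point reached at round 5
b[H] = ⊗ incoming = [T, F, F]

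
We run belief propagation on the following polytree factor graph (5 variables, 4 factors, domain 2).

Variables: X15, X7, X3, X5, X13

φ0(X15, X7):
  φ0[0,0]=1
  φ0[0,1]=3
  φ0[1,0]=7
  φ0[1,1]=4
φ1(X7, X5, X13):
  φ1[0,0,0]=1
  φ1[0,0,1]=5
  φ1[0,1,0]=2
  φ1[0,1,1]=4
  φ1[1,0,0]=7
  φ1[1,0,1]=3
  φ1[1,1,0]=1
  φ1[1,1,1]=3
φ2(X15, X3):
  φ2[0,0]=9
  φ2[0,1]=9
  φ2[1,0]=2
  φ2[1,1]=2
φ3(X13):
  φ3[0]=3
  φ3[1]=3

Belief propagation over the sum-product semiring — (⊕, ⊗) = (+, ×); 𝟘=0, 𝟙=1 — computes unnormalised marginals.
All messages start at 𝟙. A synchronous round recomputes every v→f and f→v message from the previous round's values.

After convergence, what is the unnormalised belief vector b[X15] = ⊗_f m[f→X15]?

b[X15] = [2916, 1680]

init: all messages = 𝟙 over 2 values
r1 m[φ0→X15] = [4, 11]
r1 m[φ0→X7] = [8, 7]
r1 m[φ1→X7] = [12, 14]
r1 m[φ1→X5] = [16, 10]
r1 m[φ1→X13] = [11, 15]
r1 m[φ2→X15] = [18, 4]
r1 m[φ2→X3] = [11, 11]
r1 m[φ3→X13] = [3, 3]
r1 m[X15→φ0] = [1, 1]
r1 m[X15→φ2] = [1, 1]
r1 m[X7→φ0] = [1, 1]
r1 m[X7→φ1] = [1, 1]
r1 m[X3→φ2] = [1, 1]
r1 m[X5→φ1] = [1, 1]
r1 m[X13→φ1] = [1, 1]
r1 m[X13→φ3] = [1, 1]
r2 m[φ0→X15] = [4, 11]
r2 m[φ0→X7] = [8, 7]
r2 m[φ1→X7] = [12, 14]
r2 m[φ1→X5] = [16, 10]
r2 m[φ1→X13] = [11, 15]
r2 m[φ2→X15] = [18, 4]
r2 m[φ2→X3] = [11, 11]
r2 m[φ3→X13] = [3, 3]
r2 m[X15→φ0] = [18, 4]
r2 m[X15→φ2] = [4, 11]
r2 m[X7→φ0] = [12, 14]
r2 m[X7→φ1] = [8, 7]
r2 m[X3→φ2] = [1, 1]
r2 m[X5→φ1] = [1, 1]
r2 m[X13→φ1] = [3, 3]
r2 m[X13→φ3] = [11, 15]
r3 m[φ0→X15] = [54, 140]
r3 m[φ0→X7] = [46, 70]
r3 m[φ1→X7] = [36, 42]
r3 m[φ1→X5] = [354, 228]
r3 m[φ1→X13] = [80, 114]
r3 m[φ2→X15] = [18, 4]
r3 m[φ2→X3] = [58, 58]
r3 m[φ3→X13] = [3, 3]
r3 m[X15→φ0] = [18, 4]
r3 m[X15→φ2] = [4, 11]
r3 m[X7→φ0] = [12, 14]
r3 m[X7→φ1] = [8, 7]
r3 m[X3→φ2] = [1, 1]
r3 m[X5→φ1] = [1, 1]
r3 m[X13→φ1] = [3, 3]
r3 m[X13→φ3] = [11, 15]
r4 m[φ0→X15] = [54, 140]
r4 m[φ0→X7] = [46, 70]
r4 m[φ1→X7] = [36, 42]
r4 m[φ1→X5] = [354, 228]
r4 m[φ1→X13] = [80, 114]
r4 m[φ2→X15] = [18, 4]
r4 m[φ2→X3] = [58, 58]
r4 m[φ3→X13] = [3, 3]
r4 m[X15→φ0] = [18, 4]
r4 m[X15→φ2] = [54, 140]
r4 m[X7→φ0] = [36, 42]
r4 m[X7→φ1] = [46, 70]
r4 m[X3→φ2] = [1, 1]
r4 m[X5→φ1] = [1, 1]
r4 m[X13→φ1] = [3, 3]
r4 m[X13→φ3] = [80, 114]
r5 m[φ0→X15] = [162, 420]
r5 m[φ0→X7] = [46, 70]
r5 m[φ1→X7] = [36, 42]
r5 m[φ1→X5] = [2928, 1668]
r5 m[φ1→X13] = [698, 834]
r5 m[φ2→X15] = [18, 4]
r5 m[φ2→X3] = [766, 766]
r5 m[φ3→X13] = [3, 3]
r5 m[X15→φ0] = [18, 4]
r5 m[X15→φ2] = [54, 140]
r5 m[X7→φ0] = [36, 42]
r5 m[X7→φ1] = [46, 70]
r5 m[X3→φ2] = [1, 1]
r5 m[X5→φ1] = [1, 1]
r5 m[X13→φ1] = [3, 3]
r5 m[X13→φ3] = [80, 114]
r6 m[φ0→X15] = [162, 420]
r6 m[φ0→X7] = [46, 70]
r6 m[φ1→X7] = [36, 42]
r6 m[φ1→X5] = [2928, 1668]
r6 m[φ1→X13] = [698, 834]
r6 m[φ2→X15] = [18, 4]
r6 m[φ2→X3] = [766, 766]
r6 m[φ3→X13] = [3, 3]
r6 m[X15→φ0] = [18, 4]
r6 m[X15→φ2] = [162, 420]
r6 m[X7→φ0] = [36, 42]
r6 m[X7→φ1] = [46, 70]
r6 m[X3→φ2] = [1, 1]
r6 m[X5→φ1] = [1, 1]
r6 m[X13→φ1] = [3, 3]
r6 m[X13→φ3] = [698, 834]
r7 m[φ0→X15] = [162, 420]
r7 m[φ0→X7] = [46, 70]
r7 m[φ1→X7] = [36, 42]
r7 m[φ1→X5] = [2928, 1668]
r7 m[φ1→X13] = [698, 834]
r7 m[φ2→X15] = [18, 4]
r7 m[φ2→X3] = [2298, 2298]
r7 m[φ3→X13] = [3, 3]
r7 m[X15→φ0] = [18, 4]
r7 m[X15→φ2] = [162, 420]
r7 m[X7→φ0] = [36, 42]
r7 m[X7→φ1] = [46, 70]
r7 m[X3→φ2] = [1, 1]
r7 m[X5→φ1] = [1, 1]
r7 m[X13→φ1] = [3, 3]
r7 m[X13→φ3] = [698, 834]
r8 m[φ0→X15] = [162, 420]
r8 m[φ0→X7] = [46, 70]
r8 m[φ1→X7] = [36, 42]
r8 m[φ1→X5] = [2928, 1668]
r8 m[φ1→X13] = [698, 834]
r8 m[φ2→X15] = [18, 4]
r8 m[φ2→X3] = [2298, 2298]
r8 m[φ3→X13] = [3, 3]
r8 m[X15→φ0] = [18, 4]
r8 m[X15→φ2] = [162, 420]
r8 m[X7→φ0] = [36, 42]
r8 m[X7→φ1] = [46, 70]
r8 m[X3→φ2] = [1, 1]
r8 m[X5→φ1] = [1, 1]
r8 m[X13→φ1] = [3, 3]
r8 m[X13→φ3] = [698, 834]
fixed point reached at round 8
b[X15] = ⊗ incoming = [2916, 1680]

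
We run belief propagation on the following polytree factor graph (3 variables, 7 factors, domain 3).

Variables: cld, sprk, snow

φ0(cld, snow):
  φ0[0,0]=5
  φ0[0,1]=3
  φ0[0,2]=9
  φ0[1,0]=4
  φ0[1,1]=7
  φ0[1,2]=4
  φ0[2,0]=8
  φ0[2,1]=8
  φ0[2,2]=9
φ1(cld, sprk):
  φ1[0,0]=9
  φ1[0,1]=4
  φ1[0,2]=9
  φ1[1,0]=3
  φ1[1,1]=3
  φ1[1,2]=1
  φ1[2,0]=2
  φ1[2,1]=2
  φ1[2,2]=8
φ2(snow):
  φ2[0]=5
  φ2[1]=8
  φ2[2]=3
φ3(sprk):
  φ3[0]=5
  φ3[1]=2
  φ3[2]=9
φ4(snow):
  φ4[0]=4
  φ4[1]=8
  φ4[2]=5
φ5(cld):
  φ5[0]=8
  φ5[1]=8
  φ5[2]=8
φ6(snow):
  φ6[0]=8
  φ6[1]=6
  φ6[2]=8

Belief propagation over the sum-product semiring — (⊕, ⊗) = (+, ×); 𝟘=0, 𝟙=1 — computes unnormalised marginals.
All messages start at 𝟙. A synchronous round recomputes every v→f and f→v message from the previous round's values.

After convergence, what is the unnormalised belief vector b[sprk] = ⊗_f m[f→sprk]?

b[sprk] = [1983040, 550656, 5367744]

init: all messages = 𝟙 over 3 values
r1 m[φ0→cld] = [17, 15, 25]
r1 m[φ0→snow] = [17, 18, 22]
r1 m[φ1→cld] = [22, 7, 12]
r1 m[φ1→sprk] = [14, 9, 18]
r1 m[φ2→snow] = [5, 8, 3]
r1 m[φ3→sprk] = [5, 2, 9]
r1 m[φ4→snow] = [4, 8, 5]
r1 m[φ5→cld] = [8, 8, 8]
r1 m[φ6→snow] = [8, 6, 8]
r1 m[cld→φ0] = [1, 1, 1]
r1 m[cld→φ1] = [1, 1, 1]
r1 m[cld→φ5] = [1, 1, 1]
r1 m[sprk→φ1] = [1, 1, 1]
r1 m[sprk→φ3] = [1, 1, 1]
r1 m[snow→φ0] = [1, 1, 1]
r1 m[snow→φ2] = [1, 1, 1]
r1 m[snow→φ4] = [1, 1, 1]
r1 m[snow→φ6] = [1, 1, 1]
r2 m[φ0→cld] = [17, 15, 25]
r2 m[φ0→snow] = [17, 18, 22]
r2 m[φ1→cld] = [22, 7, 12]
r2 m[φ1→sprk] = [14, 9, 18]
r2 m[φ2→snow] = [5, 8, 3]
r2 m[φ3→sprk] = [5, 2, 9]
r2 m[φ4→snow] = [4, 8, 5]
r2 m[φ5→cld] = [8, 8, 8]
r2 m[φ6→snow] = [8, 6, 8]
r2 m[cld→φ0] = [176, 56, 96]
r2 m[cld→φ1] = [136, 120, 200]
r2 m[cld→φ5] = [374, 105, 300]
r2 m[sprk→φ1] = [5, 2, 9]
r2 m[sprk→φ3] = [14, 9, 18]
r2 m[snow→φ0] = [160, 384, 120]
r2 m[snow→φ2] = [544, 864, 880]
r2 m[snow→φ4] = [680, 864, 528]
r2 m[snow→φ6] = [340, 1152, 330]
r3 m[φ0→cld] = [3032, 3808, 5432]
r3 m[φ0→snow] = [1872, 1688, 2672]
r3 m[φ1→cld] = [134, 30, 86]
r3 m[φ1→sprk] = [1984, 1304, 2944]
r3 m[φ2→snow] = [5, 8, 3]
r3 m[φ3→sprk] = [5, 2, 9]
r3 m[φ4→snow] = [4, 8, 5]
r3 m[φ5→cld] = [8, 8, 8]
r3 m[φ6→snow] = [8, 6, 8]
r3 m[cld→φ0] = [176, 56, 96]
r3 m[cld→φ1] = [136, 120, 200]
r3 m[cld→φ5] = [374, 105, 300]
r3 m[sprk→φ1] = [5, 2, 9]
r3 m[sprk→φ3] = [14, 9, 18]
r3 m[snow→φ0] = [160, 384, 120]
r3 m[snow→φ2] = [544, 864, 880]
r3 m[snow→φ4] = [680, 864, 528]
r3 m[snow→φ6] = [340, 1152, 330]
r4 m[φ0→cld] = [3032, 3808, 5432]
r4 m[φ0→snow] = [1872, 1688, 2672]
r4 m[φ1→cld] = [134, 30, 86]
r4 m[φ1→sprk] = [1984, 1304, 2944]
r4 m[φ2→snow] = [5, 8, 3]
r4 m[φ3→sprk] = [5, 2, 9]
r4 m[φ4→snow] = [4, 8, 5]
r4 m[φ5→cld] = [8, 8, 8]
r4 m[φ6→snow] = [8, 6, 8]
r4 m[cld→φ0] = [1072, 240, 688]
r4 m[cld→φ1] = [24256, 30464, 43456]
r4 m[cld→φ5] = [406288, 114240, 467152]
r4 m[sprk→φ1] = [5, 2, 9]
r4 m[sprk→φ3] = [1984, 1304, 2944]
r4 m[snow→φ0] = [160, 384, 120]
r4 m[snow→φ2] = [59904, 81024, 106880]
r4 m[snow→φ4] = [74880, 81024, 64128]
r4 m[snow→φ6] = [37440, 108032, 40080]
r5 m[φ0→cld] = [3032, 3808, 5432]
r5 m[φ0→snow] = [11824, 10400, 16800]
r5 m[φ1→cld] = [134, 30, 86]
r5 m[φ1→sprk] = [396608, 275328, 596416]
r5 m[φ2→snow] = [5, 8, 3]
r5 m[φ3→sprk] = [5, 2, 9]
r5 m[φ4→snow] = [4, 8, 5]
r5 m[φ5→cld] = [8, 8, 8]
r5 m[φ6→snow] = [8, 6, 8]
r5 m[cld→φ0] = [1072, 240, 688]
r5 m[cld→φ1] = [24256, 30464, 43456]
r5 m[cld→φ5] = [406288, 114240, 467152]
r5 m[sprk→φ1] = [5, 2, 9]
r5 m[sprk→φ3] = [1984, 1304, 2944]
r5 m[snow→φ0] = [160, 384, 120]
r5 m[snow→φ2] = [59904, 81024, 106880]
r5 m[snow→φ4] = [74880, 81024, 64128]
r5 m[snow→φ6] = [37440, 108032, 40080]
r6 m[φ0→cld] = [3032, 3808, 5432]
r6 m[φ0→snow] = [11824, 10400, 16800]
r6 m[φ1→cld] = [134, 30, 86]
r6 m[φ1→sprk] = [396608, 275328, 596416]
r6 m[φ2→snow] = [5, 8, 3]
r6 m[φ3→sprk] = [5, 2, 9]
r6 m[φ4→snow] = [4, 8, 5]
r6 m[φ5→cld] = [8, 8, 8]
r6 m[φ6→snow] = [8, 6, 8]
r6 m[cld→φ0] = [1072, 240, 688]
r6 m[cld→φ1] = [24256, 30464, 43456]
r6 m[cld→φ5] = [406288, 114240, 467152]
r6 m[sprk→φ1] = [5, 2, 9]
r6 m[sprk→φ3] = [396608, 275328, 596416]
r6 m[snow→φ0] = [160, 384, 120]
r6 m[snow→φ2] = [378368, 499200, 672000]
r6 m[snow→φ4] = [472960, 499200, 403200]
r6 m[snow→φ6] = [236480, 665600, 252000]
r7 m[φ0→cld] = [3032, 3808, 5432]
r7 m[φ0→snow] = [11824, 10400, 16800]
r7 m[φ1→cld] = [134, 30, 86]
r7 m[φ1→sprk] = [396608, 275328, 596416]
r7 m[φ2→snow] = [5, 8, 3]
r7 m[φ3→sprk] = [5, 2, 9]
r7 m[φ4→snow] = [4, 8, 5]
r7 m[φ5→cld] = [8, 8, 8]
r7 m[φ6→snow] = [8, 6, 8]
r7 m[cld→φ0] = [1072, 240, 688]
r7 m[cld→φ1] = [24256, 30464, 43456]
r7 m[cld→φ5] = [406288, 114240, 467152]
r7 m[sprk→φ1] = [5, 2, 9]
r7 m[sprk→φ3] = [396608, 275328, 596416]
r7 m[snow→φ0] = [160, 384, 120]
r7 m[snow→φ2] = [378368, 499200, 672000]
r7 m[snow→φ4] = [472960, 499200, 403200]
r7 m[snow→φ6] = [236480, 665600, 252000]
fixed point reached at round 7
b[sprk] = ⊗ incoming = [1983040, 550656, 5367744]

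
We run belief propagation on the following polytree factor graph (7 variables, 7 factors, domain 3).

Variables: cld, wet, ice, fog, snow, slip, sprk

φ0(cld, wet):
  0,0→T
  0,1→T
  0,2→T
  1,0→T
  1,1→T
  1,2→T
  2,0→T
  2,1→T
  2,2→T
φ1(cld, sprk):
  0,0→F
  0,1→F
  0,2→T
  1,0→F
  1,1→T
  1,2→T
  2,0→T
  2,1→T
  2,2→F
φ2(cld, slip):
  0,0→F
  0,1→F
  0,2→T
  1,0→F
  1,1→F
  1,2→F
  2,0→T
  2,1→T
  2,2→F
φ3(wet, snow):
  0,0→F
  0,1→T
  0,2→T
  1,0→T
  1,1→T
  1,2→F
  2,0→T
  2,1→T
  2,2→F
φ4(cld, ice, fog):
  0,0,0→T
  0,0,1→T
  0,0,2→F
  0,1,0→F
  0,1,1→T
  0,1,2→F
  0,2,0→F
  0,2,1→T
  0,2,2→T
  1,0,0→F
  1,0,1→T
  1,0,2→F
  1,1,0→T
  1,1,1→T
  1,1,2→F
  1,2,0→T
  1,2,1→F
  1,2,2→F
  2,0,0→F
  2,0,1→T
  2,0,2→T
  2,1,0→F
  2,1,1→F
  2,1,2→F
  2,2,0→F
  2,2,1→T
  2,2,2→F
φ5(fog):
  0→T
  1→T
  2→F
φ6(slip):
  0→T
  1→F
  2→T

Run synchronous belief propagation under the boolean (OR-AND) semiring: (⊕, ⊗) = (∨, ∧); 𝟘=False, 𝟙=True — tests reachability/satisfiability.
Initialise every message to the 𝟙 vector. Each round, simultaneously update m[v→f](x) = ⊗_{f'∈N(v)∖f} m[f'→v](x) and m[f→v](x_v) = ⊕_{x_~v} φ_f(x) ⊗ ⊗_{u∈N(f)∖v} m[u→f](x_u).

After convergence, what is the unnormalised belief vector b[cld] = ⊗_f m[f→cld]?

b[cld] = [T, F, T]

init: all messages = 𝟙 over 3 values
r1 m[φ0→cld] = [T, T, T]
r1 m[φ0→wet] = [T, T, T]
r1 m[φ1→cld] = [T, T, T]
r1 m[φ1→sprk] = [T, T, T]
r1 m[φ2→cld] = [T, F, T]
r1 m[φ2→slip] = [T, T, T]
r1 m[φ3→wet] = [T, T, T]
r1 m[φ3→snow] = [T, T, T]
r1 m[φ4→cld] = [T, T, T]
r1 m[φ4→ice] = [T, T, T]
r1 m[φ4→fog] = [T, T, T]
r1 m[φ5→fog] = [T, T, F]
r1 m[φ6→slip] = [T, F, T]
r1 m[cld→φ0] = [T, T, T]
r1 m[cld→φ1] = [T, T, T]
r1 m[cld→φ2] = [T, T, T]
r1 m[cld→φ4] = [T, T, T]
r1 m[wet→φ0] = [T, T, T]
r1 m[wet→φ3] = [T, T, T]
r1 m[ice→φ4] = [T, T, T]
r1 m[fog→φ4] = [T, T, T]
r1 m[fog→φ5] = [T, T, T]
r1 m[snow→φ3] = [T, T, T]
r1 m[slip→φ2] = [T, T, T]
r1 m[slip→φ6] = [T, T, T]
r1 m[sprk→φ1] = [T, T, T]
r2 m[φ0→cld] = [T, T, T]
r2 m[φ0→wet] = [T, T, T]
r2 m[φ1→cld] = [T, T, T]
r2 m[φ1→sprk] = [T, T, T]
r2 m[φ2→cld] = [T, F, T]
r2 m[φ2→slip] = [T, T, T]
r2 m[φ3→wet] = [T, T, T]
r2 m[φ3→snow] = [T, T, T]
r2 m[φ4→cld] = [T, T, T]
r2 m[φ4→ice] = [T, T, T]
r2 m[φ4→fog] = [T, T, T]
r2 m[φ5→fog] = [T, T, F]
r2 m[φ6→slip] = [T, F, T]
r2 m[cld→φ0] = [T, F, T]
r2 m[cld→φ1] = [T, F, T]
r2 m[cld→φ2] = [T, T, T]
r2 m[cld→φ4] = [T, F, T]
r2 m[wet→φ0] = [T, T, T]
r2 m[wet→φ3] = [T, T, T]
r2 m[ice→φ4] = [T, T, T]
r2 m[fog→φ4] = [T, T, F]
r2 m[fog→φ5] = [T, T, T]
r2 m[snow→φ3] = [T, T, T]
r2 m[slip→φ2] = [T, F, T]
r2 m[slip→φ6] = [T, T, T]
r2 m[sprk→φ1] = [T, T, T]
r3 m[φ0→cld] = [T, T, T]
r3 m[φ0→wet] = [T, T, T]
r3 m[φ1→cld] = [T, T, T]
r3 m[φ1→sprk] = [T, T, T]
r3 m[φ2→cld] = [T, F, T]
r3 m[φ2→slip] = [T, T, T]
r3 m[φ3→wet] = [T, T, T]
r3 m[φ3→snow] = [T, T, T]
r3 m[φ4→cld] = [T, T, T]
r3 m[φ4→ice] = [T, T, T]
r3 m[φ4→fog] = [T, T, T]
r3 m[φ5→fog] = [T, T, F]
r3 m[φ6→slip] = [T, F, T]
r3 m[cld→φ0] = [T, F, T]
r3 m[cld→φ1] = [T, F, T]
r3 m[cld→φ2] = [T, T, T]
r3 m[cld→φ4] = [T, F, T]
r3 m[wet→φ0] = [T, T, T]
r3 m[wet→φ3] = [T, T, T]
r3 m[ice→φ4] = [T, T, T]
r3 m[fog→φ4] = [T, T, F]
r3 m[fog→φ5] = [T, T, T]
r3 m[snow→φ3] = [T, T, T]
r3 m[slip→φ2] = [T, F, T]
r3 m[slip→φ6] = [T, T, T]
r3 m[sprk→φ1] = [T, T, T]
fixed point reached at round 3
b[cld] = ⊗ incoming = [T, F, T]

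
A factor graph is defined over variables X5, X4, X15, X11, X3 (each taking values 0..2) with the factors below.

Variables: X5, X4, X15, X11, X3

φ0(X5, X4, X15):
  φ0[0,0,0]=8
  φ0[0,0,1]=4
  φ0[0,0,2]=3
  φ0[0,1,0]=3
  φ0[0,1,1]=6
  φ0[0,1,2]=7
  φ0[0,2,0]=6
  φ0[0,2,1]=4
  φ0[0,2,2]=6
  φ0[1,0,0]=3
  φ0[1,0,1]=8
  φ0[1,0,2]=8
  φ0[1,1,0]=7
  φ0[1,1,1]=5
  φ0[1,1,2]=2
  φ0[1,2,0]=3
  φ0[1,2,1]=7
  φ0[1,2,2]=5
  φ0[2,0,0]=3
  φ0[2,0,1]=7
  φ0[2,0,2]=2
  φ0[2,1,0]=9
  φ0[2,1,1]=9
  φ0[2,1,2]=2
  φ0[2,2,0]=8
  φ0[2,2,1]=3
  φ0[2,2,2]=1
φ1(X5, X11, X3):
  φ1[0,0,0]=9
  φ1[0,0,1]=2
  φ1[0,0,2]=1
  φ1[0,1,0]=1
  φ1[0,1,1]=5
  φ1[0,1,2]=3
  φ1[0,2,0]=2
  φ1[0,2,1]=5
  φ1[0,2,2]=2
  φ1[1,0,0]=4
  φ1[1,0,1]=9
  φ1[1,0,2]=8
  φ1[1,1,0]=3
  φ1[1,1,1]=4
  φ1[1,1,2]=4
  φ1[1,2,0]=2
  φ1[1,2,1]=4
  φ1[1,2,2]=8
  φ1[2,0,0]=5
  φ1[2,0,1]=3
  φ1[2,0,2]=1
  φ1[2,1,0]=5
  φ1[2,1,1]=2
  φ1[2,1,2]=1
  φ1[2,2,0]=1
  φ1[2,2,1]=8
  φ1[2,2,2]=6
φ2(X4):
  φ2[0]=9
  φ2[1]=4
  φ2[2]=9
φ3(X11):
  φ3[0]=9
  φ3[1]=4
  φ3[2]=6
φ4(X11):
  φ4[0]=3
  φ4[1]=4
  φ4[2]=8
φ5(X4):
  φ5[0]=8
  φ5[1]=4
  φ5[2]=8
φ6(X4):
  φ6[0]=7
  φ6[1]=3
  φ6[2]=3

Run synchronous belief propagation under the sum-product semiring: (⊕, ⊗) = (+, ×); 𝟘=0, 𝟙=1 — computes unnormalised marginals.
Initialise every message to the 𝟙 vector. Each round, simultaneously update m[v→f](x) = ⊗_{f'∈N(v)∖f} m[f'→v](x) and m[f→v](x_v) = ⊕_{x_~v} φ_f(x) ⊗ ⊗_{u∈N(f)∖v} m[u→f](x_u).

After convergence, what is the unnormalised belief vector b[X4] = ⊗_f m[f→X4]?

b[X4] = [26952408, 2689440, 10522872]

init: all messages = 𝟙 over 3 values
r1 m[φ0→X5] = [47, 48, 44]
r1 m[φ0→X4] = [46, 50, 43]
r1 m[φ0→X15] = [50, 53, 36]
r1 m[φ1→X5] = [30, 46, 32]
r1 m[φ1→X11] = [42, 28, 38]
r1 m[φ1→X3] = [32, 42, 34]
r1 m[φ2→X4] = [9, 4, 9]
r1 m[φ3→X11] = [9, 4, 6]
r1 m[φ4→X11] = [3, 4, 8]
r1 m[φ5→X4] = [8, 4, 8]
r1 m[φ6→X4] = [7, 3, 3]
r1 m[X5→φ0] = [1, 1, 1]
r1 m[X5→φ1] = [1, 1, 1]
r1 m[X4→φ0] = [1, 1, 1]
r1 m[X4→φ2] = [1, 1, 1]
r1 m[X4→φ5] = [1, 1, 1]
r1 m[X4→φ6] = [1, 1, 1]
r1 m[X15→φ0] = [1, 1, 1]
r1 m[X11→φ1] = [1, 1, 1]
r1 m[X11→φ3] = [1, 1, 1]
r1 m[X11→φ4] = [1, 1, 1]
r1 m[X3→φ1] = [1, 1, 1]
r2 m[φ0→X5] = [47, 48, 44]
r2 m[φ0→X4] = [46, 50, 43]
r2 m[φ0→X15] = [50, 53, 36]
r2 m[φ1→X5] = [30, 46, 32]
r2 m[φ1→X11] = [42, 28, 38]
r2 m[φ1→X3] = [32, 42, 34]
r2 m[φ2→X4] = [9, 4, 9]
r2 m[φ3→X11] = [9, 4, 6]
r2 m[φ4→X11] = [3, 4, 8]
r2 m[φ5→X4] = [8, 4, 8]
r2 m[φ6→X4] = [7, 3, 3]
r2 m[X5→φ0] = [30, 46, 32]
r2 m[X5→φ1] = [47, 48, 44]
r2 m[X4→φ0] = [504, 48, 216]
r2 m[X4→φ2] = [2576, 600, 1032]
r2 m[X4→φ5] = [2898, 600, 1161]
r2 m[X4→φ6] = [3312, 800, 3096]
r2 m[X15→φ0] = [1, 1, 1]
r2 m[X11→φ1] = [27, 16, 48]
r2 m[X11→φ3] = [126, 112, 304]
r2 m[X11→φ4] = [378, 112, 228]
r2 m[X3→φ1] = [1, 1, 1]
r3 m[φ0→X5] = [11784, 13488, 9600]
r3 m[φ0→X4] = [1708, 1764, 1554]
r3 m[φ0→X15] = [396480, 508560, 376128]
r3 m[φ1→X5] = [900, 1415, 1091]
r3 m[φ1→X11] = [1968, 1303, 1755]
r3 m[φ1→X3] = [40353, 63398, 54473]
r3 m[φ2→X4] = [9, 4, 9]
r3 m[φ3→X11] = [9, 4, 6]
r3 m[φ4→X11] = [3, 4, 8]
r3 m[φ5→X4] = [8, 4, 8]
r3 m[φ6→X4] = [7, 3, 3]
r3 m[X5→φ0] = [30, 46, 32]
r3 m[X5→φ1] = [47, 48, 44]
r3 m[X4→φ0] = [504, 48, 216]
r3 m[X4→φ2] = [2576, 600, 1032]
r3 m[X4→φ5] = [2898, 600, 1161]
r3 m[X4→φ6] = [3312, 800, 3096]
r3 m[X15→φ0] = [1, 1, 1]
r3 m[X11→φ1] = [27, 16, 48]
r3 m[X11→φ3] = [126, 112, 304]
r3 m[X11→φ4] = [378, 112, 228]
r3 m[X3→φ1] = [1, 1, 1]
r4 m[φ0→X5] = [11784, 13488, 9600]
r4 m[φ0→X4] = [1708, 1764, 1554]
r4 m[φ0→X15] = [396480, 508560, 376128]
r4 m[φ1→X5] = [900, 1415, 1091]
r4 m[φ1→X11] = [1968, 1303, 1755]
r4 m[φ1→X3] = [40353, 63398, 54473]
r4 m[φ2→X4] = [9, 4, 9]
r4 m[φ3→X11] = [9, 4, 6]
r4 m[φ4→X11] = [3, 4, 8]
r4 m[φ5→X4] = [8, 4, 8]
r4 m[φ6→X4] = [7, 3, 3]
r4 m[X5→φ0] = [900, 1415, 1091]
r4 m[X5→φ1] = [11784, 13488, 9600]
r4 m[X4→φ0] = [504, 48, 216]
r4 m[X4→φ2] = [95648, 21168, 37296]
r4 m[X4→φ5] = [107604, 21168, 41958]
r4 m[X4→φ6] = [122976, 28224, 111888]
r4 m[X15→φ0] = [1, 1, 1]
r4 m[X11→φ1] = [27, 16, 48]
r4 m[X11→φ3] = [5904, 5212, 14040]
r4 m[X11→φ4] = [17712, 5212, 10530]
r4 m[X3→φ1] = [1, 1, 1]
r5 m[φ0→X5] = [11784, 13488, 9600]
r5 m[φ0→X4] = [53477, 56030, 48717]
r5 m[φ0→X15] = [12462792, 16062888, 11639040]
r5 m[φ1→X5] = [900, 1415, 1091]
r5 m[φ1→X11] = [511056, 331224, 438888]
r5 m[φ1→X3] = [10107096, 15908928, 14148696]
r5 m[φ2→X4] = [9, 4, 9]
r5 m[φ3→X11] = [9, 4, 6]
r5 m[φ4→X11] = [3, 4, 8]
r5 m[φ5→X4] = [8, 4, 8]
r5 m[φ6→X4] = [7, 3, 3]
r5 m[X5→φ0] = [900, 1415, 1091]
r5 m[X5→φ1] = [11784, 13488, 9600]
r5 m[X4→φ0] = [504, 48, 216]
r5 m[X4→φ2] = [95648, 21168, 37296]
r5 m[X4→φ5] = [107604, 21168, 41958]
r5 m[X4→φ6] = [122976, 28224, 111888]
r5 m[X15→φ0] = [1, 1, 1]
r5 m[X11→φ1] = [27, 16, 48]
r5 m[X11→φ3] = [5904, 5212, 14040]
r5 m[X11→φ4] = [17712, 5212, 10530]
r5 m[X3→φ1] = [1, 1, 1]
r6 m[φ0→X5] = [11784, 13488, 9600]
r6 m[φ0→X4] = [53477, 56030, 48717]
r6 m[φ0→X15] = [12462792, 16062888, 11639040]
r6 m[φ1→X5] = [900, 1415, 1091]
r6 m[φ1→X11] = [511056, 331224, 438888]
r6 m[φ1→X3] = [10107096, 15908928, 14148696]
r6 m[φ2→X4] = [9, 4, 9]
r6 m[φ3→X11] = [9, 4, 6]
r6 m[φ4→X11] = [3, 4, 8]
r6 m[φ5→X4] = [8, 4, 8]
r6 m[φ6→X4] = [7, 3, 3]
r6 m[X5→φ0] = [900, 1415, 1091]
r6 m[X5→φ1] = [11784, 13488, 9600]
r6 m[X4→φ0] = [504, 48, 216]
r6 m[X4→φ2] = [2994712, 672360, 1169208]
r6 m[X4→φ5] = [3369051, 672360, 1315359]
r6 m[X4→φ6] = [3850344, 896480, 3507624]
r6 m[X15→φ0] = [1, 1, 1]
r6 m[X11→φ1] = [27, 16, 48]
r6 m[X11→φ3] = [1533168, 1324896, 3511104]
r6 m[X11→φ4] = [4599504, 1324896, 2633328]
r6 m[X3→φ1] = [1, 1, 1]
r7 m[φ0→X5] = [11784, 13488, 9600]
r7 m[φ0→X4] = [53477, 56030, 48717]
r7 m[φ0→X15] = [12462792, 16062888, 11639040]
r7 m[φ1→X5] = [900, 1415, 1091]
r7 m[φ1→X11] = [511056, 331224, 438888]
r7 m[φ1→X3] = [10107096, 15908928, 14148696]
r7 m[φ2→X4] = [9, 4, 9]
r7 m[φ3→X11] = [9, 4, 6]
r7 m[φ4→X11] = [3, 4, 8]
r7 m[φ5→X4] = [8, 4, 8]
r7 m[φ6→X4] = [7, 3, 3]
r7 m[X5→φ0] = [900, 1415, 1091]
r7 m[X5→φ1] = [11784, 13488, 9600]
r7 m[X4→φ0] = [504, 48, 216]
r7 m[X4→φ2] = [2994712, 672360, 1169208]
r7 m[X4→φ5] = [3369051, 672360, 1315359]
r7 m[X4→φ6] = [3850344, 896480, 3507624]
r7 m[X15→φ0] = [1, 1, 1]
r7 m[X11→φ1] = [27, 16, 48]
r7 m[X11→φ3] = [1533168, 1324896, 3511104]
r7 m[X11→φ4] = [4599504, 1324896, 2633328]
r7 m[X3→φ1] = [1, 1, 1]
fixed point reached at round 7
b[X4] = ⊗ incoming = [26952408, 2689440, 10522872]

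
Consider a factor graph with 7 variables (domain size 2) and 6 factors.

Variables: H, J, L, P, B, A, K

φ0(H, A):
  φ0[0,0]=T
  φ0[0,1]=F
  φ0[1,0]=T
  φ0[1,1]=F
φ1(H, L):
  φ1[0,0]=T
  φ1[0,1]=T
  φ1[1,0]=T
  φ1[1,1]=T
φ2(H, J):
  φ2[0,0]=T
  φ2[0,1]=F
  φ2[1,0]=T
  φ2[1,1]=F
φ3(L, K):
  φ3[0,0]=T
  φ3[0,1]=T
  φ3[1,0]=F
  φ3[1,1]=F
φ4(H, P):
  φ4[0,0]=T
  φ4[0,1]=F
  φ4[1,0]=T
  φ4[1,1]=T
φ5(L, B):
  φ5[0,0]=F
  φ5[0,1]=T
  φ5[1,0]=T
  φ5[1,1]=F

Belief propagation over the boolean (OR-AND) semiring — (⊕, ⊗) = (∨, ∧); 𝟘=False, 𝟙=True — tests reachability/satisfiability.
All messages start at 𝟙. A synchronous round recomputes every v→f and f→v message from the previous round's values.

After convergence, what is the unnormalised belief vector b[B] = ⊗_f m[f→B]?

b[B] = [F, T]

init: all messages = 𝟙 over 2 values
r1 m[φ0→H] = [T, T]
r1 m[φ0→A] = [T, F]
r1 m[φ1→H] = [T, T]
r1 m[φ1→L] = [T, T]
r1 m[φ2→H] = [T, T]
r1 m[φ2→J] = [T, F]
r1 m[φ3→L] = [T, F]
r1 m[φ3→K] = [T, T]
r1 m[φ4→H] = [T, T]
r1 m[φ4→P] = [T, T]
r1 m[φ5→L] = [T, T]
r1 m[φ5→B] = [T, T]
r1 m[H→φ0] = [T, T]
r1 m[H→φ1] = [T, T]
r1 m[H→φ2] = [T, T]
r1 m[H→φ4] = [T, T]
r1 m[J→φ2] = [T, T]
r1 m[L→φ1] = [T, T]
r1 m[L→φ3] = [T, T]
r1 m[L→φ5] = [T, T]
r1 m[P→φ4] = [T, T]
r1 m[B→φ5] = [T, T]
r1 m[A→φ0] = [T, T]
r1 m[K→φ3] = [T, T]
r2 m[φ0→H] = [T, T]
r2 m[φ0→A] = [T, F]
r2 m[φ1→H] = [T, T]
r2 m[φ1→L] = [T, T]
r2 m[φ2→H] = [T, T]
r2 m[φ2→J] = [T, F]
r2 m[φ3→L] = [T, F]
r2 m[φ3→K] = [T, T]
r2 m[φ4→H] = [T, T]
r2 m[φ4→P] = [T, T]
r2 m[φ5→L] = [T, T]
r2 m[φ5→B] = [T, T]
r2 m[H→φ0] = [T, T]
r2 m[H→φ1] = [T, T]
r2 m[H→φ2] = [T, T]
r2 m[H→φ4] = [T, T]
r2 m[J→φ2] = [T, T]
r2 m[L→φ1] = [T, F]
r2 m[L→φ3] = [T, T]
r2 m[L→φ5] = [T, F]
r2 m[P→φ4] = [T, T]
r2 m[B→φ5] = [T, T]
r2 m[A→φ0] = [T, T]
r2 m[K→φ3] = [T, T]
r3 m[φ0→H] = [T, T]
r3 m[φ0→A] = [T, F]
r3 m[φ1→H] = [T, T]
r3 m[φ1→L] = [T, T]
r3 m[φ2→H] = [T, T]
r3 m[φ2→J] = [T, F]
r3 m[φ3→L] = [T, F]
r3 m[φ3→K] = [T, T]
r3 m[φ4→H] = [T, T]
r3 m[φ4→P] = [T, T]
r3 m[φ5→L] = [T, T]
r3 m[φ5→B] = [F, T]
r3 m[H→φ0] = [T, T]
r3 m[H→φ1] = [T, T]
r3 m[H→φ2] = [T, T]
r3 m[H→φ4] = [T, T]
r3 m[J→φ2] = [T, T]
r3 m[L→φ1] = [T, F]
r3 m[L→φ3] = [T, T]
r3 m[L→φ5] = [T, F]
r3 m[P→φ4] = [T, T]
r3 m[B→φ5] = [T, T]
r3 m[A→φ0] = [T, T]
r3 m[K→φ3] = [T, T]
r4 m[φ0→H] = [T, T]
r4 m[φ0→A] = [T, F]
r4 m[φ1→H] = [T, T]
r4 m[φ1→L] = [T, T]
r4 m[φ2→H] = [T, T]
r4 m[φ2→J] = [T, F]
r4 m[φ3→L] = [T, F]
r4 m[φ3→K] = [T, T]
r4 m[φ4→H] = [T, T]
r4 m[φ4→P] = [T, T]
r4 m[φ5→L] = [T, T]
r4 m[φ5→B] = [F, T]
r4 m[H→φ0] = [T, T]
r4 m[H→φ1] = [T, T]
r4 m[H→φ2] = [T, T]
r4 m[H→φ4] = [T, T]
r4 m[J→φ2] = [T, T]
r4 m[L→φ1] = [T, F]
r4 m[L→φ3] = [T, T]
r4 m[L→φ5] = [T, F]
r4 m[P→φ4] = [T, T]
r4 m[B→φ5] = [T, T]
r4 m[A→φ0] = [T, T]
r4 m[K→φ3] = [T, T]
fixed point reached at round 4
b[B] = ⊗ incoming = [F, T]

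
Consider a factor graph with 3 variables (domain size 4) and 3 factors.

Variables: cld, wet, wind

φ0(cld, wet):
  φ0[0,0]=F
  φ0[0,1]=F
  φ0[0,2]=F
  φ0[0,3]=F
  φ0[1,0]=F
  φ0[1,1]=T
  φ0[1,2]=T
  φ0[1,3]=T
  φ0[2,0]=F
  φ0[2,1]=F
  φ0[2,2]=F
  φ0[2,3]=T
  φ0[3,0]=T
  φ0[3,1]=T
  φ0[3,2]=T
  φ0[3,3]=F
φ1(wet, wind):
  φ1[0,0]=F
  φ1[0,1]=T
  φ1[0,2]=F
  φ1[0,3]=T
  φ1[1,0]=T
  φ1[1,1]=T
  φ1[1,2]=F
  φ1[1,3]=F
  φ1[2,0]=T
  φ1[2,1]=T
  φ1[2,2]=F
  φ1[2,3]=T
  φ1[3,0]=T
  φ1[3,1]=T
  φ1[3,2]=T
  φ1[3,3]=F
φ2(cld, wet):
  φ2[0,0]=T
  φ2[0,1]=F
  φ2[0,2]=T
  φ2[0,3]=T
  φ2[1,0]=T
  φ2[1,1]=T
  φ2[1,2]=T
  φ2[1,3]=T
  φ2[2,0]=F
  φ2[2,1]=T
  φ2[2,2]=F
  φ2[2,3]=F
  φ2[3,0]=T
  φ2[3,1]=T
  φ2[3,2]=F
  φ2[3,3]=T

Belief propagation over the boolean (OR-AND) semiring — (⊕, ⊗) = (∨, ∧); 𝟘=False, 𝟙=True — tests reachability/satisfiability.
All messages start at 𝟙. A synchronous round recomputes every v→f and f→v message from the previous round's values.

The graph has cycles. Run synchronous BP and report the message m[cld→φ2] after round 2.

init: all messages = 𝟙 over 4 values
r1 m[φ0→cld] = [F, T, T, T]
r1 m[φ0→wet] = [T, T, T, T]
r1 m[φ1→wet] = [T, T, T, T]
r1 m[φ1→wind] = [T, T, T, T]
r1 m[φ2→cld] = [T, T, T, T]
r1 m[φ2→wet] = [T, T, T, T]
r1 m[cld→φ0] = [T, T, T, T]
r1 m[cld→φ2] = [T, T, T, T]
r1 m[wet→φ0] = [T, T, T, T]
r1 m[wet→φ1] = [T, T, T, T]
r1 m[wet→φ2] = [T, T, T, T]
r1 m[wind→φ1] = [T, T, T, T]
r2 m[φ0→cld] = [F, T, T, T]
r2 m[φ0→wet] = [T, T, T, T]
r2 m[φ1→wet] = [T, T, T, T]
r2 m[φ1→wind] = [T, T, T, T]
r2 m[φ2→cld] = [T, T, T, T]
r2 m[φ2→wet] = [T, T, T, T]
r2 m[cld→φ0] = [T, T, T, T]
r2 m[cld→φ2] = [F, T, T, T]
r2 m[wet→φ0] = [T, T, T, T]
r2 m[wet→φ1] = [T, T, T, T]
r2 m[wet→φ2] = [T, T, T, T]
r2 m[wind→φ1] = [T, T, T, T]

message @ round 2 = [F, T, T, T]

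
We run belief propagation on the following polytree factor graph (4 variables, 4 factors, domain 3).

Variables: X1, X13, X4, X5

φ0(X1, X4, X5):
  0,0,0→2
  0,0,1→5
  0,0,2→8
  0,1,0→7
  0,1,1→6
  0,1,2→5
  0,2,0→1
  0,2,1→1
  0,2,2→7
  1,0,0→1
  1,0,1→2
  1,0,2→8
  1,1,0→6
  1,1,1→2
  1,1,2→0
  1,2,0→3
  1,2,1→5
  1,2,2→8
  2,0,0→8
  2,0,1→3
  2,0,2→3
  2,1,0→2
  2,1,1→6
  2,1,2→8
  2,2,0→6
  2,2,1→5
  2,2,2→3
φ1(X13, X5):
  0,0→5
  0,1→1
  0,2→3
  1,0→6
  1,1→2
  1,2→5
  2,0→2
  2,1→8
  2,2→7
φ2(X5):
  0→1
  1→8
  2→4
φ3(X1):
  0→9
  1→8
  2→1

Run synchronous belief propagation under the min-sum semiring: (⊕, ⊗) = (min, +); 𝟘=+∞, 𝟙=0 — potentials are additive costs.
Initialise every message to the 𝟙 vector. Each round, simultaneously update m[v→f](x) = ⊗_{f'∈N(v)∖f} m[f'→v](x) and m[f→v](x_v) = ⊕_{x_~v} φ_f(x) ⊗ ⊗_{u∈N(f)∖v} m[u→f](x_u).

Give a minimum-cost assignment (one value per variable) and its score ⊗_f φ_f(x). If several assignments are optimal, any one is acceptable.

init: all messages = 𝟙 over 3 values
r1 m[φ0→X1] = [1, 0, 2]
r1 m[φ0→X4] = [1, 0, 1]
r1 m[φ0→X5] = [1, 1, 0]
r1 m[φ1→X13] = [1, 2, 2]
r1 m[φ1→X5] = [2, 1, 3]
r1 m[φ2→X5] = [1, 8, 4]
r1 m[φ3→X1] = [9, 8, 1]
r1 m[X1→φ0] = [0, 0, 0]
r1 m[X1→φ3] = [0, 0, 0]
r1 m[X13→φ1] = [0, 0, 0]
r1 m[X4→φ0] = [0, 0, 0]
r1 m[X5→φ0] = [0, 0, 0]
r1 m[X5→φ1] = [0, 0, 0]
r1 m[X5→φ2] = [0, 0, 0]
r2 m[φ0→X1] = [1, 0, 2]
r2 m[φ0→X4] = [1, 0, 1]
r2 m[φ0→X5] = [1, 1, 0]
r2 m[φ1→X13] = [1, 2, 2]
r2 m[φ1→X5] = [2, 1, 3]
r2 m[φ2→X5] = [1, 8, 4]
r2 m[φ3→X1] = [9, 8, 1]
r2 m[X1→φ0] = [9, 8, 1]
r2 m[X1→φ3] = [1, 0, 2]
r2 m[X13→φ1] = [0, 0, 0]
r2 m[X4→φ0] = [0, 0, 0]
r2 m[X5→φ0] = [3, 9, 7]
r2 m[X5→φ1] = [2, 9, 4]
r2 m[X5→φ2] = [3, 2, 3]
r3 m[φ0→X1] = [4, 4, 5]
r3 m[φ0→X4] = [11, 6, 10]
r3 m[φ0→X5] = [3, 4, 4]
r3 m[φ1→X13] = [7, 8, 4]
r3 m[φ1→X5] = [2, 1, 3]
r3 m[φ2→X5] = [1, 8, 4]
r3 m[φ3→X1] = [9, 8, 1]
r3 m[X1→φ0] = [9, 8, 1]
r3 m[X1→φ3] = [1, 0, 2]
r3 m[X13→φ1] = [0, 0, 0]
r3 m[X4→φ0] = [0, 0, 0]
r3 m[X5→φ0] = [3, 9, 7]
r3 m[X5→φ1] = [2, 9, 4]
r3 m[X5→φ2] = [3, 2, 3]
r4 m[φ0→X1] = [4, 4, 5]
r4 m[φ0→X4] = [11, 6, 10]
r4 m[φ0→X5] = [3, 4, 4]
r4 m[φ1→X13] = [7, 8, 4]
r4 m[φ1→X5] = [2, 1, 3]
r4 m[φ2→X5] = [1, 8, 4]
r4 m[φ3→X1] = [9, 8, 1]
r4 m[X1→φ0] = [9, 8, 1]
r4 m[X1→φ3] = [4, 4, 5]
r4 m[X13→φ1] = [0, 0, 0]
r4 m[X4→φ0] = [0, 0, 0]
r4 m[X5→φ0] = [3, 9, 7]
r4 m[X5→φ1] = [4, 12, 8]
r4 m[X5→φ2] = [5, 5, 7]
r5 m[φ0→X1] = [4, 4, 5]
r5 m[φ0→X4] = [11, 6, 10]
r5 m[φ0→X5] = [3, 4, 4]
r5 m[φ1→X13] = [9, 10, 6]
r5 m[φ1→X5] = [2, 1, 3]
r5 m[φ2→X5] = [1, 8, 4]
r5 m[φ3→X1] = [9, 8, 1]
r5 m[X1→φ0] = [9, 8, 1]
r5 m[X1→φ3] = [4, 4, 5]
r5 m[X13→φ1] = [0, 0, 0]
r5 m[X4→φ0] = [0, 0, 0]
r5 m[X5→φ0] = [3, 9, 7]
r5 m[X5→φ1] = [4, 12, 8]
r5 m[X5→φ2] = [5, 5, 7]
r6 m[φ0→X1] = [4, 4, 5]
r6 m[φ0→X4] = [11, 6, 10]
r6 m[φ0→X5] = [3, 4, 4]
r6 m[φ1→X13] = [9, 10, 6]
r6 m[φ1→X5] = [2, 1, 3]
r6 m[φ2→X5] = [1, 8, 4]
r6 m[φ3→X1] = [9, 8, 1]
r6 m[X1→φ0] = [9, 8, 1]
r6 m[X1→φ3] = [4, 4, 5]
r6 m[X13→φ1] = [0, 0, 0]
r6 m[X4→φ0] = [0, 0, 0]
r6 m[X5→φ0] = [3, 9, 7]
r6 m[X5→φ1] = [4, 12, 8]
r6 m[X5→φ2] = [5, 5, 7]
fixed point reached at round 6
traceback from X1: (X1=2, X13=2, X4=1, X5=0), score=6

assignment: (X1=2, X13=2, X4=1, X5=0); score = 6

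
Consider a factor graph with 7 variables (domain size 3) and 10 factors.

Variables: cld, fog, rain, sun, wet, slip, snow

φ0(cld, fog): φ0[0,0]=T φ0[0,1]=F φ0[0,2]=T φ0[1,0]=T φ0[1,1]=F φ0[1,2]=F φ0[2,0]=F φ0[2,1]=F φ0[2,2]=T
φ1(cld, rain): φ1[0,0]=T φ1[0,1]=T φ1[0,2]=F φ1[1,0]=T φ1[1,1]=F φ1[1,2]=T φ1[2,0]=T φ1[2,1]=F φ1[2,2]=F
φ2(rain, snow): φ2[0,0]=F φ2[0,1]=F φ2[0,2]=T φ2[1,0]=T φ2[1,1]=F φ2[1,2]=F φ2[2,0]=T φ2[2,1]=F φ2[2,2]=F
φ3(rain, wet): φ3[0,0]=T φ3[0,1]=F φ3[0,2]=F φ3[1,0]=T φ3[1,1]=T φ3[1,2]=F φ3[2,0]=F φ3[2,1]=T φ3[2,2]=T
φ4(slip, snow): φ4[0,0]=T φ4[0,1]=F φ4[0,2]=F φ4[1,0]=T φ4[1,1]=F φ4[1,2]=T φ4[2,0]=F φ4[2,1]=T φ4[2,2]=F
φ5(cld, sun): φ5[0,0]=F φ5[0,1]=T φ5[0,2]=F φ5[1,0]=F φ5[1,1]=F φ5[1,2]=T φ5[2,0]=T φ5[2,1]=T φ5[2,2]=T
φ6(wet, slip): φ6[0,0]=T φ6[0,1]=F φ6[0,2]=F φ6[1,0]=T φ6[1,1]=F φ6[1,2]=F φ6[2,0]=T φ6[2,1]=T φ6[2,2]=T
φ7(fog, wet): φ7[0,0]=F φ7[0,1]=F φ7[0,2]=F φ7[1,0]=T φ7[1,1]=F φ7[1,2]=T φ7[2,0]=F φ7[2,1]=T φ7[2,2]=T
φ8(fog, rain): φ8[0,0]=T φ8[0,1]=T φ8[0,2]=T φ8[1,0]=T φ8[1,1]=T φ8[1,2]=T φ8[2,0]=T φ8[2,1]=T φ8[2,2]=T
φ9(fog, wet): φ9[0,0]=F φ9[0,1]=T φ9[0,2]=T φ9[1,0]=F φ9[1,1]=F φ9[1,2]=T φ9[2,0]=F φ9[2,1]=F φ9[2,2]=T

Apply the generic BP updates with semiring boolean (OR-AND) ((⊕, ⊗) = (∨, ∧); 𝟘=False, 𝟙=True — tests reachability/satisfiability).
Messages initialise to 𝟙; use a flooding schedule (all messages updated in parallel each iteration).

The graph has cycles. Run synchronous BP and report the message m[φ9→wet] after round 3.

message @ round 3 = [F, F, T]

init: all messages = 𝟙 over 3 values
r1 m[φ0→cld] = [T, T, T]
r1 m[φ0→fog] = [T, F, T]
r1 m[φ1→cld] = [T, T, T]
r1 m[φ1→rain] = [T, T, T]
r1 m[φ2→rain] = [T, T, T]
r1 m[φ2→snow] = [T, F, T]
r1 m[φ3→rain] = [T, T, T]
r1 m[φ3→wet] = [T, T, T]
r1 m[φ4→slip] = [T, T, T]
r1 m[φ4→snow] = [T, T, T]
r1 m[φ5→cld] = [T, T, T]
r1 m[φ5→sun] = [T, T, T]
r1 m[φ6→wet] = [T, T, T]
r1 m[φ6→slip] = [T, T, T]
r1 m[φ7→fog] = [F, T, T]
r1 m[φ7→wet] = [T, T, T]
r1 m[φ8→fog] = [T, T, T]
r1 m[φ8→rain] = [T, T, T]
r1 m[φ9→fog] = [T, T, T]
r1 m[φ9→wet] = [F, T, T]
r1 m[cld→φ0] = [T, T, T]
r1 m[cld→φ1] = [T, T, T]
r1 m[cld→φ5] = [T, T, T]
r1 m[fog→φ0] = [T, T, T]
r1 m[fog→φ7] = [T, T, T]
r1 m[fog→φ8] = [T, T, T]
r1 m[fog→φ9] = [T, T, T]
r1 m[rain→φ1] = [T, T, T]
r1 m[rain→φ2] = [T, T, T]
r1 m[rain→φ3] = [T, T, T]
r1 m[rain→φ8] = [T, T, T]
r1 m[sun→φ5] = [T, T, T]
r1 m[wet→φ3] = [T, T, T]
r1 m[wet→φ6] = [T, T, T]
r1 m[wet→φ7] = [T, T, T]
r1 m[wet→φ9] = [T, T, T]
r1 m[slip→φ4] = [T, T, T]
r1 m[slip→φ6] = [T, T, T]
r1 m[snow→φ2] = [T, T, T]
r1 m[snow→φ4] = [T, T, T]
r2 m[φ0→cld] = [T, T, T]
r2 m[φ0→fog] = [T, F, T]
r2 m[φ1→cld] = [T, T, T]
r2 m[φ1→rain] = [T, T, T]
r2 m[φ2→rain] = [T, T, T]
r2 m[φ2→snow] = [T, F, T]
r2 m[φ3→rain] = [T, T, T]
r2 m[φ3→wet] = [T, T, T]
r2 m[φ4→slip] = [T, T, T]
r2 m[φ4→snow] = [T, T, T]
r2 m[φ5→cld] = [T, T, T]
r2 m[φ5→sun] = [T, T, T]
r2 m[φ6→wet] = [T, T, T]
r2 m[φ6→slip] = [T, T, T]
r2 m[φ7→fog] = [F, T, T]
r2 m[φ7→wet] = [T, T, T]
r2 m[φ8→fog] = [T, T, T]
r2 m[φ8→rain] = [T, T, T]
r2 m[φ9→fog] = [T, T, T]
r2 m[φ9→wet] = [F, T, T]
r2 m[cld→φ0] = [T, T, T]
r2 m[cld→φ1] = [T, T, T]
r2 m[cld→φ5] = [T, T, T]
r2 m[fog→φ0] = [F, T, T]
r2 m[fog→φ7] = [T, F, T]
r2 m[fog→φ8] = [F, F, T]
r2 m[fog→φ9] = [F, F, T]
r2 m[rain→φ1] = [T, T, T]
r2 m[rain→φ2] = [T, T, T]
r2 m[rain→φ3] = [T, T, T]
r2 m[rain→φ8] = [T, T, T]
r2 m[sun→φ5] = [T, T, T]
r2 m[wet→φ3] = [F, T, T]
r2 m[wet→φ6] = [F, T, T]
r2 m[wet→φ7] = [F, T, T]
r2 m[wet→φ9] = [T, T, T]
r2 m[slip→φ4] = [T, T, T]
r2 m[slip→φ6] = [T, T, T]
r2 m[snow→φ2] = [T, T, T]
r2 m[snow→φ4] = [T, F, T]
r3 m[φ0→cld] = [T, F, T]
r3 m[φ0→fog] = [T, F, T]
r3 m[φ1→cld] = [T, T, T]
r3 m[φ1→rain] = [T, T, T]
r3 m[φ2→rain] = [T, T, T]
r3 m[φ2→snow] = [T, F, T]
r3 m[φ3→rain] = [F, T, T]
r3 m[φ3→wet] = [T, T, T]
r3 m[φ4→slip] = [T, T, F]
r3 m[φ4→snow] = [T, T, T]
r3 m[φ5→cld] = [T, T, T]
r3 m[φ5→sun] = [T, T, T]
r3 m[φ6→wet] = [T, T, T]
r3 m[φ6→slip] = [T, T, T]
r3 m[φ7→fog] = [F, T, T]
r3 m[φ7→wet] = [F, T, T]
r3 m[φ8→fog] = [T, T, T]
r3 m[φ8→rain] = [T, T, T]
r3 m[φ9→fog] = [T, T, T]
r3 m[φ9→wet] = [F, F, T]
r3 m[cld→φ0] = [T, T, T]
r3 m[cld→φ1] = [T, T, T]
r3 m[cld→φ5] = [T, T, T]
r3 m[fog→φ0] = [F, T, T]
r3 m[fog→φ7] = [T, F, T]
r3 m[fog→φ8] = [F, F, T]
r3 m[fog→φ9] = [F, F, T]
r3 m[rain→φ1] = [T, T, T]
r3 m[rain→φ2] = [T, T, T]
r3 m[rain→φ3] = [T, T, T]
r3 m[rain→φ8] = [T, T, T]
r3 m[sun→φ5] = [T, T, T]
r3 m[wet→φ3] = [F, T, T]
r3 m[wet→φ6] = [F, T, T]
r3 m[wet→φ7] = [F, T, T]
r3 m[wet→φ9] = [T, T, T]
r3 m[slip→φ4] = [T, T, T]
r3 m[slip→φ6] = [T, T, T]
r3 m[snow→φ2] = [T, T, T]
r3 m[snow→φ4] = [T, F, T]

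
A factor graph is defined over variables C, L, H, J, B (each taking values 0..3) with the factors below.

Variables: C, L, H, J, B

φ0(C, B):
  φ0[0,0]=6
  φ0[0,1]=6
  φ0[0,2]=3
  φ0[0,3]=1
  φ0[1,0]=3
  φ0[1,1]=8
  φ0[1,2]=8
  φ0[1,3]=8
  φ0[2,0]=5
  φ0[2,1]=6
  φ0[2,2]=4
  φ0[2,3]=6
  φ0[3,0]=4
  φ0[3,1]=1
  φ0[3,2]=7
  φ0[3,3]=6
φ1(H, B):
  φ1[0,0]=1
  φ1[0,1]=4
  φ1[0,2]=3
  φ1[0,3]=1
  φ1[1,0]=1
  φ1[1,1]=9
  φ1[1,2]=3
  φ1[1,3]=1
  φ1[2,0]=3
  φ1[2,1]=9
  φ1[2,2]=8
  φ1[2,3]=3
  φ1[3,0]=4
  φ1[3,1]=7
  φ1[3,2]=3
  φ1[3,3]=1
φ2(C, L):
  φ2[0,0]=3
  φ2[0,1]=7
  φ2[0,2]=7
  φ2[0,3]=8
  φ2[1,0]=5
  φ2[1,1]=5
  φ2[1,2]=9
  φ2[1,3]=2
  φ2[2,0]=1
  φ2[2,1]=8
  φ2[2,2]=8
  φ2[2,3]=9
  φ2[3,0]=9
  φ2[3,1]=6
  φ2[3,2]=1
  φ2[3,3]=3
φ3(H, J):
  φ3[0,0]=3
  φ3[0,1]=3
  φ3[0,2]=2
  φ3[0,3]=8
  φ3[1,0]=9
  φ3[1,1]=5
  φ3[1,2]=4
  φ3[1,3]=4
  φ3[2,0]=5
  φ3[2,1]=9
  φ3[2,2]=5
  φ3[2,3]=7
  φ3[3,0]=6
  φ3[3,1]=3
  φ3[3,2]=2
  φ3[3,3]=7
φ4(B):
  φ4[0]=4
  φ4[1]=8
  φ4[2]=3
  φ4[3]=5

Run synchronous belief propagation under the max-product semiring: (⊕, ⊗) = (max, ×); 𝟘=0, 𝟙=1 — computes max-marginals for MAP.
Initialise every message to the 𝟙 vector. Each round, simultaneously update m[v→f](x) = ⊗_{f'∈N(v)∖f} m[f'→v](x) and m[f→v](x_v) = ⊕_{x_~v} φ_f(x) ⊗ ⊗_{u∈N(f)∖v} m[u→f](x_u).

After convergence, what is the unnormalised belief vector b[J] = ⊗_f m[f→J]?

init: all messages = 𝟙 over 4 values
r1 m[φ0→C] = [6, 8, 6, 7]
r1 m[φ0→B] = [6, 8, 8, 8]
r1 m[φ1→H] = [4, 9, 9, 7]
r1 m[φ1→B] = [4, 9, 8, 3]
r1 m[φ2→C] = [8, 9, 9, 9]
r1 m[φ2→L] = [9, 8, 9, 9]
r1 m[φ3→H] = [8, 9, 9, 7]
r1 m[φ3→J] = [9, 9, 5, 8]
r1 m[φ4→B] = [4, 8, 3, 5]
r1 m[C→φ0] = [1, 1, 1, 1]
r1 m[C→φ2] = [1, 1, 1, 1]
r1 m[L→φ2] = [1, 1, 1, 1]
r1 m[H→φ1] = [1, 1, 1, 1]
r1 m[H→φ3] = [1, 1, 1, 1]
r1 m[J→φ3] = [1, 1, 1, 1]
r1 m[B→φ0] = [1, 1, 1, 1]
r1 m[B→φ1] = [1, 1, 1, 1]
r1 m[B→φ4] = [1, 1, 1, 1]
r2 m[φ0→C] = [6, 8, 6, 7]
r2 m[φ0→B] = [6, 8, 8, 8]
r2 m[φ1→H] = [4, 9, 9, 7]
r2 m[φ1→B] = [4, 9, 8, 3]
r2 m[φ2→C] = [8, 9, 9, 9]
r2 m[φ2→L] = [9, 8, 9, 9]
r2 m[φ3→H] = [8, 9, 9, 7]
r2 m[φ3→J] = [9, 9, 5, 8]
r2 m[φ4→B] = [4, 8, 3, 5]
r2 m[C→φ0] = [8, 9, 9, 9]
r2 m[C→φ2] = [6, 8, 6, 7]
r2 m[L→φ2] = [1, 1, 1, 1]
r2 m[H→φ1] = [8, 9, 9, 7]
r2 m[H→φ3] = [4, 9, 9, 7]
r2 m[J→φ3] = [1, 1, 1, 1]
r2 m[B→φ0] = [16, 72, 24, 15]
r2 m[B→φ1] = [24, 64, 24, 40]
r2 m[B→φ4] = [24, 72, 64, 24]
r3 m[φ0→C] = [432, 576, 432, 168]
r3 m[φ0→B] = [48, 72, 72, 72]
r3 m[φ1→H] = [256, 576, 576, 448]
r3 m[φ1→B] = [28, 81, 72, 27]
r3 m[φ2→C] = [8, 9, 9, 9]
r3 m[φ2→L] = [63, 48, 72, 54]
r3 m[φ3→H] = [8, 9, 9, 7]
r3 m[φ3→J] = [81, 81, 45, 63]
r3 m[φ4→B] = [4, 8, 3, 5]
r3 m[C→φ0] = [8, 9, 9, 9]
r3 m[C→φ2] = [6, 8, 6, 7]
r3 m[L→φ2] = [1, 1, 1, 1]
r3 m[H→φ1] = [8, 9, 9, 7]
r3 m[H→φ3] = [4, 9, 9, 7]
r3 m[J→φ3] = [1, 1, 1, 1]
r3 m[B→φ0] = [16, 72, 24, 15]
r3 m[B→φ1] = [24, 64, 24, 40]
r3 m[B→φ4] = [24, 72, 64, 24]
r4 m[φ0→C] = [432, 576, 432, 168]
r4 m[φ0→B] = [48, 72, 72, 72]
r4 m[φ1→H] = [256, 576, 576, 448]
r4 m[φ1→B] = [28, 81, 72, 27]
r4 m[φ2→C] = [8, 9, 9, 9]
r4 m[φ2→L] = [63, 48, 72, 54]
r4 m[φ3→H] = [8, 9, 9, 7]
r4 m[φ3→J] = [81, 81, 45, 63]
r4 m[φ4→B] = [4, 8, 3, 5]
r4 m[C→φ0] = [8, 9, 9, 9]
r4 m[C→φ2] = [432, 576, 432, 168]
r4 m[L→φ2] = [1, 1, 1, 1]
r4 m[H→φ1] = [8, 9, 9, 7]
r4 m[H→φ3] = [256, 576, 576, 448]
r4 m[J→φ3] = [1, 1, 1, 1]
r4 m[B→φ0] = [112, 648, 216, 135]
r4 m[B→φ1] = [192, 576, 216, 360]
r4 m[B→φ4] = [1344, 5832, 5184, 1944]
r5 m[φ0→C] = [3888, 5184, 3888, 1512]
r5 m[φ0→B] = [48, 72, 72, 72]
r5 m[φ1→H] = [2304, 5184, 5184, 4032]
r5 m[φ1→B] = [28, 81, 72, 27]
r5 m[φ2→C] = [8, 9, 9, 9]
r5 m[φ2→L] = [2880, 3456, 5184, 3888]
r5 m[φ3→H] = [8, 9, 9, 7]
r5 m[φ3→J] = [5184, 5184, 2880, 4032]
r5 m[φ4→B] = [4, 8, 3, 5]
r5 m[C→φ0] = [8, 9, 9, 9]
r5 m[C→φ2] = [432, 576, 432, 168]
r5 m[L→φ2] = [1, 1, 1, 1]
r5 m[H→φ1] = [8, 9, 9, 7]
r5 m[H→φ3] = [256, 576, 576, 448]
r5 m[J→φ3] = [1, 1, 1, 1]
r5 m[B→φ0] = [112, 648, 216, 135]
r5 m[B→φ1] = [192, 576, 216, 360]
r5 m[B→φ4] = [1344, 5832, 5184, 1944]
r6 m[φ0→C] = [3888, 5184, 3888, 1512]
r6 m[φ0→B] = [48, 72, 72, 72]
r6 m[φ1→H] = [2304, 5184, 5184, 4032]
r6 m[φ1→B] = [28, 81, 72, 27]
r6 m[φ2→C] = [8, 9, 9, 9]
r6 m[φ2→L] = [2880, 3456, 5184, 3888]
r6 m[φ3→H] = [8, 9, 9, 7]
r6 m[φ3→J] = [5184, 5184, 2880, 4032]
r6 m[φ4→B] = [4, 8, 3, 5]
r6 m[C→φ0] = [8, 9, 9, 9]
r6 m[C→φ2] = [3888, 5184, 3888, 1512]
r6 m[L→φ2] = [1, 1, 1, 1]
r6 m[H→φ1] = [8, 9, 9, 7]
r6 m[H→φ3] = [2304, 5184, 5184, 4032]
r6 m[J→φ3] = [1, 1, 1, 1]
r6 m[B→φ0] = [112, 648, 216, 135]
r6 m[B→φ1] = [192, 576, 216, 360]
r6 m[B→φ4] = [1344, 5832, 5184, 1944]
r7 m[φ0→C] = [3888, 5184, 3888, 1512]
r7 m[φ0→B] = [48, 72, 72, 72]
r7 m[φ1→H] = [2304, 5184, 5184, 4032]
r7 m[φ1→B] = [28, 81, 72, 27]
r7 m[φ2→C] = [8, 9, 9, 9]
r7 m[φ2→L] = [25920, 31104, 46656, 34992]
r7 m[φ3→H] = [8, 9, 9, 7]
r7 m[φ3→J] = [46656, 46656, 25920, 36288]
r7 m[φ4→B] = [4, 8, 3, 5]
r7 m[C→φ0] = [8, 9, 9, 9]
r7 m[C→φ2] = [3888, 5184, 3888, 1512]
r7 m[L→φ2] = [1, 1, 1, 1]
r7 m[H→φ1] = [8, 9, 9, 7]
r7 m[H→φ3] = [2304, 5184, 5184, 4032]
r7 m[J→φ3] = [1, 1, 1, 1]
r7 m[B→φ0] = [112, 648, 216, 135]
r7 m[B→φ1] = [192, 576, 216, 360]
r7 m[B→φ4] = [1344, 5832, 5184, 1944]
r8 m[φ0→C] = [3888, 5184, 3888, 1512]
r8 m[φ0→B] = [48, 72, 72, 72]
r8 m[φ1→H] = [2304, 5184, 5184, 4032]
r8 m[φ1→B] = [28, 81, 72, 27]
r8 m[φ2→C] = [8, 9, 9, 9]
r8 m[φ2→L] = [25920, 31104, 46656, 34992]
r8 m[φ3→H] = [8, 9, 9, 7]
r8 m[φ3→J] = [46656, 46656, 25920, 36288]
r8 m[φ4→B] = [4, 8, 3, 5]
r8 m[C→φ0] = [8, 9, 9, 9]
r8 m[C→φ2] = [3888, 5184, 3888, 1512]
r8 m[L→φ2] = [1, 1, 1, 1]
r8 m[H→φ1] = [8, 9, 9, 7]
r8 m[H→φ3] = [2304, 5184, 5184, 4032]
r8 m[J→φ3] = [1, 1, 1, 1]
r8 m[B→φ0] = [112, 648, 216, 135]
r8 m[B→φ1] = [192, 576, 216, 360]
r8 m[B→φ4] = [1344, 5832, 5184, 1944]
fixed point reached at round 8
b[J] = ⊗ incoming = [46656, 46656, 25920, 36288]

b[J] = [46656, 46656, 25920, 36288]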